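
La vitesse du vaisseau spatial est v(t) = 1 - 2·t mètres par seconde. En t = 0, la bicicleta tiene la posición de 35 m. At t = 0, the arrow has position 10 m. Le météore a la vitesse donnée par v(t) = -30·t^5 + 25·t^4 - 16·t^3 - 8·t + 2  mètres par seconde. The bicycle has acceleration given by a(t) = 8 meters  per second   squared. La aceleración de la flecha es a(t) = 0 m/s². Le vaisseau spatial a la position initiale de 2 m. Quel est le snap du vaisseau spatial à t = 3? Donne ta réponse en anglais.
To solve this, we need to take 3 derivatives of our velocity equation v(t) = 1 - 2·t. The derivative of velocity gives acceleration: a(t) = -2. The derivative of acceleration gives jerk: j(t) = 0. Taking d/dt of j(t), we find s(t) = 0. We have snap s(t) = 0. Substituting t = 3: s(3) = 0.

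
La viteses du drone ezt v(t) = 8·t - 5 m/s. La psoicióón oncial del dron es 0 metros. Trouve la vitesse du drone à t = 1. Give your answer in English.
Using v(t) = 8·t - 5 and substituting t = 1, we find v = 3.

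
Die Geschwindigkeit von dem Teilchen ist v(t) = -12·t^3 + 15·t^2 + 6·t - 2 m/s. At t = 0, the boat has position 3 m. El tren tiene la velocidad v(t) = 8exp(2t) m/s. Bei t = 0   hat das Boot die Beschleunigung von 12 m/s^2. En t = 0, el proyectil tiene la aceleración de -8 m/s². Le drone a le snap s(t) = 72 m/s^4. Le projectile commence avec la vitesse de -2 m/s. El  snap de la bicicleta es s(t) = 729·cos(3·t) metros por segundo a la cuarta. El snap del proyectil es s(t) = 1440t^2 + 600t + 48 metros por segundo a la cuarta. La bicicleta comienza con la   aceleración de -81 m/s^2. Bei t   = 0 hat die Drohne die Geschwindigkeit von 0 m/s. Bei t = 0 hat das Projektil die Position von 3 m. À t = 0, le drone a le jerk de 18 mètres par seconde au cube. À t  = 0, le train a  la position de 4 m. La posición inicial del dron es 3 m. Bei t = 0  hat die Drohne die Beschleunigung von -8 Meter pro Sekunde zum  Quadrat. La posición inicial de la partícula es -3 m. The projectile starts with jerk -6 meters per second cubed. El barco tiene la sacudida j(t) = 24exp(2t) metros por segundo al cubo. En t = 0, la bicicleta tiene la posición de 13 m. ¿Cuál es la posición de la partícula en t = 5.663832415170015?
Necesitamos integrar nuestra ecuación de la velocidad v(t) = -12·t^3 + 15·t^2 + 6·t - 2 1 vez. La integral de la velocidad, con x(0) = -3, da la posición: x(t) = -3·t^4 + 5·t^3 + 3·t^2 - 2·t - 3. Usando x(t) = -3·t^4 + 5·t^3 + 3·t^2 - 2·t - 3 y sustituyendo t = 5.663832415170015, encontramos x = -2096.82660519978.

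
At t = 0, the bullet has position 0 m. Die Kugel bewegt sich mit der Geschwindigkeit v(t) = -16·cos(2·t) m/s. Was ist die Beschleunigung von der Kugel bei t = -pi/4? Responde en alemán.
Um dies zu lösen, müssen wir 1 Ableitung unserer Gleichung für die Geschwindigkeit v(t) = -16·cos(2·t) nehmen. Durch Ableiten von der Geschwindigkeit erhalten wir die Beschleunigung: a(t) = 32·sin(2·t). Aus der Gleichung für die Beschleunigung a(t) = 32·sin(2·t), setzen wir t = -pi/4 ein und erhalten a = -32.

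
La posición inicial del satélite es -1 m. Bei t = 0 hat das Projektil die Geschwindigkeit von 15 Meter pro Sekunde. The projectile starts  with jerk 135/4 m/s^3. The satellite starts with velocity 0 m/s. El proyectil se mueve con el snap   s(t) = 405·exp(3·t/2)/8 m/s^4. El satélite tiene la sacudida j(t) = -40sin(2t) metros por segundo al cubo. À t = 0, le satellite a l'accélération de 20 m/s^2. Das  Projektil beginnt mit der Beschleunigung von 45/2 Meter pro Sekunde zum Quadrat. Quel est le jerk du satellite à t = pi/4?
De l'équation du jerk j(t) = -40·sin(2·t), nous substituons t = pi/4 pour obtenir j = -40.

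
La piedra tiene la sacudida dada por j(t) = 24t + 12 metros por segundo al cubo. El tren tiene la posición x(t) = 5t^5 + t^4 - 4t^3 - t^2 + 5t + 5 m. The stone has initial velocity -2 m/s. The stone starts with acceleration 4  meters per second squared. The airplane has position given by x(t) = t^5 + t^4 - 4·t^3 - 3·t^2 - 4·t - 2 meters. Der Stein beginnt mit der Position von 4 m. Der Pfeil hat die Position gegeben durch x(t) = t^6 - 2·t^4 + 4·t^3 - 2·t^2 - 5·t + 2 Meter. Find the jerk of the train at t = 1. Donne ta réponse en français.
Nous devons dériver notre équation de la position x(t) = 5·t^5 + t^4 - 4·t^3 - t^2 + 5·t + 5 3 fois. En dérivant la position, nous obtenons la vitesse: v(t) = 25·t^4 + 4·t^3 - 12·t^2 - 2·t + 5. La dérivée de la vitesse donne l'accélération: a(t) = 100·t^3 + 12·t^2 - 24·t - 2. En dérivant l'accélération, nous obtenons le jerk: j(t) = 300·t^2 + 24·t - 24. Nous avons le jerk j(t) = 300·t^2 + 24·t - 24. En substituant t = 1: j(1) = 300.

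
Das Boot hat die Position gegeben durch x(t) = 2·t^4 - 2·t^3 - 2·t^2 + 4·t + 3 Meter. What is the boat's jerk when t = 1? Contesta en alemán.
Um dies zu lösen, müssen wir 3 Ableitungen unserer Gleichung für die Position x(t) = 2·t^4 - 2·t^3 - 2·t^2 + 4·t + 3 nehmen. Durch Ableiten von der Position erhalten wir die Geschwindigkeit: v(t) = 8·t^3 - 6·t^2 - 4·t + 4. Die Ableitung von der Geschwindigkeit ergibt die Beschleunigung: a(t) = 24·t^2 - 12·t - 4. Mit d/dt von a(t) finden wir j(t) = 48·t - 12. Mit j(t) = 48·t - 12 und Einsetzen von t = 1, finden wir j = 36.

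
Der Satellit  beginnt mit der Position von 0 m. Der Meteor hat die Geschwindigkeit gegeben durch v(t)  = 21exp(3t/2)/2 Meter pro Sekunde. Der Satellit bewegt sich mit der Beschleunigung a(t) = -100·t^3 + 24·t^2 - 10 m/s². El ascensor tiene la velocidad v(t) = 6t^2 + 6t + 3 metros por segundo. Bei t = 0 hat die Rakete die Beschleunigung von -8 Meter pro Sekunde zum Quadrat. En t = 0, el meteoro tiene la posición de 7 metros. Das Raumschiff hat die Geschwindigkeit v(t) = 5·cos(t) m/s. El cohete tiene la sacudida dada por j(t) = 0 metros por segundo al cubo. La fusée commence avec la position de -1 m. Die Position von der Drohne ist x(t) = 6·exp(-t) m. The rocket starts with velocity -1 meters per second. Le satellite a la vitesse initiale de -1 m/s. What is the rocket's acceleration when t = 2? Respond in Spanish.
Partiendo de la sacudida j(t) = 0, tomamos 1 integral. Integrando la sacudida y usando la condición inicial a(0) = -8, obtenemos a(t) = -8. Tenemos la aceleración a(t) = -8. Sustituyendo t = 2: a(2) = -8.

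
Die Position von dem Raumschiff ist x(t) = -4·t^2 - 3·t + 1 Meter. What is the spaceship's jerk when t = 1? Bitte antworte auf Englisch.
We must differentiate our position equation x(t) = -4·t^2 - 3·t + 1 3 times. Taking d/dt of x(t), we find v(t) = -8·t - 3. The derivative of velocity gives acceleration: a(t) = -8. Taking d/dt of a(t), we find j(t) = 0. From the given jerk equation j(t) = 0, we substitute t = 1 to get j = 0.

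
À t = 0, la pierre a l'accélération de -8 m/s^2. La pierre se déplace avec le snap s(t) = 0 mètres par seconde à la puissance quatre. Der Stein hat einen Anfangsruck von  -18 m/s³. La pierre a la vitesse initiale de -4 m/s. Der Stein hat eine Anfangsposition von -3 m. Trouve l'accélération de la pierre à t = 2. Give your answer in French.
En partant du snap s(t) = 0, nous prenons 2 primitives. En intégrant le snap et en utilisant la condition initiale j(0) = -18, nous obtenons j(t) = -18. La primitive du jerk est l'accélération. En utilisant a(0) = -8, nous obtenons a(t) = -18·t - 8. De l'équation de l'accélération a(t) = -18·t - 8, nous substituons t = 2 pour obtenir a = -44.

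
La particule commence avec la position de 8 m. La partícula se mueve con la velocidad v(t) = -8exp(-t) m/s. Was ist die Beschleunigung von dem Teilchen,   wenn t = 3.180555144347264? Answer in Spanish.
Debemos derivar nuestra ecuación de la velocidad v(t) = -8·exp(-t) 1 vez. La derivada de la velocidad da la aceleración: a(t) = 8·exp(-t). Usando a(t) = 8·exp(-t) y sustituyendo t = 3.180555144347264, encontramos a = 0.332500603893299.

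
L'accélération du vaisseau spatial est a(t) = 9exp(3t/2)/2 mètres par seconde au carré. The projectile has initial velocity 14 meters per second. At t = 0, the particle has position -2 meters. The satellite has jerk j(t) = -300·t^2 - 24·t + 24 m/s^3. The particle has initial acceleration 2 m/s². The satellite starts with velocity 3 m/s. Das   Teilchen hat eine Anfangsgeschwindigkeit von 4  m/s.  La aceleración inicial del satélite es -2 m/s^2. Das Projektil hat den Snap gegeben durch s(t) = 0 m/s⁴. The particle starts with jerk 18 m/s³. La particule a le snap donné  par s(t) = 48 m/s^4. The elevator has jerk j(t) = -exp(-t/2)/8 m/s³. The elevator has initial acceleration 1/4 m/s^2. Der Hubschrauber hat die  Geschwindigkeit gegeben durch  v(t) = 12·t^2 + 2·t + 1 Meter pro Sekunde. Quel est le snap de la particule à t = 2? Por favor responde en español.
Usando s(t) = 48 y sustituyendo t = 2, encontramos s = 48.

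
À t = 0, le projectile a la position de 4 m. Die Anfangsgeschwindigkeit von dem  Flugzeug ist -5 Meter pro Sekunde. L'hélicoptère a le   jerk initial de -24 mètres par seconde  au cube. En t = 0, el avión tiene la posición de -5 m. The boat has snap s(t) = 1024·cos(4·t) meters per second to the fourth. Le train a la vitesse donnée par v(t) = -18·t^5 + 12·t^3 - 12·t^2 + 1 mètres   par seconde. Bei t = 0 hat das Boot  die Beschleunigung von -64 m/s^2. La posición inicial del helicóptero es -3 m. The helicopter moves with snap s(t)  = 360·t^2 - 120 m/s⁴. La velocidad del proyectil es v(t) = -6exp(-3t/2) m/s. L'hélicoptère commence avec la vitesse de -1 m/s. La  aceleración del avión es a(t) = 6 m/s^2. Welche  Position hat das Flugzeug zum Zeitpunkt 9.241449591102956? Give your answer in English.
To solve this, we need to take 2 integrals of our acceleration equation a(t) = 6. The antiderivative of acceleration is velocity. Using v(0) = -5, we get v(t) = 6·t - 5. The integral of velocity is position. Using x(0) = -5, we get x(t) = 3·t^2 - 5·t - 5. We have position x(t) = 3·t^2 - 5·t - 5. Substituting t = 9.241449591102956: x(9.241449591102956) = 205.005923679176.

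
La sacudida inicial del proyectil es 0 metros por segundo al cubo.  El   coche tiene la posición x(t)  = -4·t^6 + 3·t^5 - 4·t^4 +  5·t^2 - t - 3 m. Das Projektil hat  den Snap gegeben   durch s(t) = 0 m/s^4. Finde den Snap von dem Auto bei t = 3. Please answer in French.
Nous devons dériver notre équation de la position x(t) = -4·t^6 + 3·t^5 - 4·t^4 + 5·t^2 - t - 3 4 fois. En dérivant la position, nous obtenons la vitesse: v(t) = -24·t^5 + 15·t^4 - 16·t^3 + 10·t - 1. En dérivant la vitesse, nous obtenons l'accélération: a(t) = -120·t^4 + 60·t^3 - 48·t^2 + 10. La dérivée de l'accélération donne le jerk: j(t) = -480·t^3 + 180·t^2 - 96·t. La dérivée du jerk donne le snap: s(t) = -1440·t^2 + 360·t - 96. En utilisant s(t) = -1440·t^2 + 360·t - 96 et en substituant t = 3, nous trouvons s = -11976.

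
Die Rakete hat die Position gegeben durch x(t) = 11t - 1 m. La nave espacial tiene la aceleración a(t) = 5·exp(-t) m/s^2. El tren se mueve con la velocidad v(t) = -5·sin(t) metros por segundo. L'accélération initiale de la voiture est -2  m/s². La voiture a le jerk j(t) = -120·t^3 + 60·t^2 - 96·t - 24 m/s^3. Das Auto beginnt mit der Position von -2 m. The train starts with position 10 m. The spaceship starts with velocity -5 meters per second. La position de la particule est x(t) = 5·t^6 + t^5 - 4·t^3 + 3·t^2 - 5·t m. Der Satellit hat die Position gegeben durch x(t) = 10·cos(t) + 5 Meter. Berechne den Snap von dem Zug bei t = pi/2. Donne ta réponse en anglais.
We must differentiate our velocity equation v(t) = -5·sin(t) 3 times. Taking d/dt of v(t), we find a(t) = -5·cos(t). The derivative of acceleration gives jerk: j(t) = 5·sin(t). Taking d/dt of j(t), we find s(t) = 5·cos(t). We have snap s(t) = 5·cos(t). Substituting t = pi/2: s(pi/2) = 0.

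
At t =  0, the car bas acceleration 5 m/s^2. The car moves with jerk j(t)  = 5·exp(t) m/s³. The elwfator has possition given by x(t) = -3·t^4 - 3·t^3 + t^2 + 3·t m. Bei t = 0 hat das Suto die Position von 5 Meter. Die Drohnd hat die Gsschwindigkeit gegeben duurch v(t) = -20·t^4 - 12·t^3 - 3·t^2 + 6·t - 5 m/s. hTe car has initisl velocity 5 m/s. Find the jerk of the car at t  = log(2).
Using j(t) = 5·exp(t) and substituting t = log(2), we find j = 10.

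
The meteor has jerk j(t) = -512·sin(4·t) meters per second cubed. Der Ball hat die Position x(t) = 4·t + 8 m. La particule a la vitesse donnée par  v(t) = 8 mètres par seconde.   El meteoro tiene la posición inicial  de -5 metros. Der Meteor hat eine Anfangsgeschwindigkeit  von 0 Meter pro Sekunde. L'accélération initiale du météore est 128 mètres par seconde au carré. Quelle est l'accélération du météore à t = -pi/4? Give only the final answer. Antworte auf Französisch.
L'accélération à t = -pi/4 est a = -128.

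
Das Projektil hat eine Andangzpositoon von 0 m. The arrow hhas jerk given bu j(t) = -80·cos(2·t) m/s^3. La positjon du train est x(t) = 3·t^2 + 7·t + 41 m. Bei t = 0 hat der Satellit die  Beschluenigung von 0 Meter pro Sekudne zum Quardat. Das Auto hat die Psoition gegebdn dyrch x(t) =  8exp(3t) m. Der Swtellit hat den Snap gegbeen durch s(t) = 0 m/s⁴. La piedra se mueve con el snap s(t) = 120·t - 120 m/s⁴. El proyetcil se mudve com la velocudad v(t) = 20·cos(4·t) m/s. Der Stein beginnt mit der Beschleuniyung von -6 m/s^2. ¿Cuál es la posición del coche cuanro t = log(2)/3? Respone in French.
De l'équation de la position x(t) = 8·exp(3·t), nous substituons t = log(2)/3 pour obtenir x = 16.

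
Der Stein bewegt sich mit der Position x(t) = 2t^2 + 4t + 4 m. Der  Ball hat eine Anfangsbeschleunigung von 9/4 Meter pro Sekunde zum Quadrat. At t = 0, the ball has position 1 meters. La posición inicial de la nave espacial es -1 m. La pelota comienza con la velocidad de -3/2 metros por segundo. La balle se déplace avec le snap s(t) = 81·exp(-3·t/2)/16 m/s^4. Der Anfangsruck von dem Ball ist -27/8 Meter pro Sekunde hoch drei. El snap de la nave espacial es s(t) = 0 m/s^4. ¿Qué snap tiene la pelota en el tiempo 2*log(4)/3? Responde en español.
De la ecuación del snap s(t) = 81·exp(-3·t/2)/16, sustituimos t = 2*log(4)/3 para obtener s = 81/64.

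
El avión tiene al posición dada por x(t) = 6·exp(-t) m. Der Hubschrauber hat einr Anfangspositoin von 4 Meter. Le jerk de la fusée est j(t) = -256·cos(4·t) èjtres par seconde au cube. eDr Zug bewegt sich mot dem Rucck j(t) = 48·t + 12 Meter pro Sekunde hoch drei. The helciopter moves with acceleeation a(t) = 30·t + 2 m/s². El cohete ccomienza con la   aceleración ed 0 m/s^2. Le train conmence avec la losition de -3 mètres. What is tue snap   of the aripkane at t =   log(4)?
We must differentiate our position equation x(t) = 6·exp(-t) 4 times. Differentiating position, we get velocity: v(t) = -6·exp(-t). The derivative of velocity gives acceleration: a(t) = 6·exp(-t). Taking d/dt of a(t), we find j(t) = -6·exp(-t). Taking d/dt of j(t), we find s(t) = 6·exp(-t). Using s(t) = 6·exp(-t) and substituting t = log(4), we find s = 3/2.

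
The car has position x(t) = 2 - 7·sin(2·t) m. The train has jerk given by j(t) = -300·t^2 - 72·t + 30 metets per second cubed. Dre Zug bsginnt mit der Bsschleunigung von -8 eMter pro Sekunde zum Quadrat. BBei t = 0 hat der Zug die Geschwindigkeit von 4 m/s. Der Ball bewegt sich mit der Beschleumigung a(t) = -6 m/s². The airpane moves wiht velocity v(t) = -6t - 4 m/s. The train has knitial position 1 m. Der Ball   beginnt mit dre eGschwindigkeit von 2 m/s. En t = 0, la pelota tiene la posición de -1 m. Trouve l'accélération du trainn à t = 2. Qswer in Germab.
Wir müssen unsere Gleichung für den Ruck j(t) = -300·t^2 - 72·t + 30 1-mal integrieren. Durch Integration von dem Ruck und Verwendung der Anfangsbedingung a(0) = -8, erhalten wir a(t) = -100·t^3 - 36·t^2 + 30·t - 8. Mit a(t) = -100·t^3 - 36·t^2 + 30·t - 8 und Einsetzen von t = 2, finden wir a = -892.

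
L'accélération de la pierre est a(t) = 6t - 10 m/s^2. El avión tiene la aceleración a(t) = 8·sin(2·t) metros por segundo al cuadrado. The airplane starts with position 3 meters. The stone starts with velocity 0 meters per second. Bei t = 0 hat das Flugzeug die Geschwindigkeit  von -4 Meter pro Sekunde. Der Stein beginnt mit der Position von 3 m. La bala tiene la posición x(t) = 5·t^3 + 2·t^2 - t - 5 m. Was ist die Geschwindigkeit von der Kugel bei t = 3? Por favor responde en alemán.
Wir müssen unsere Gleichung für die Position x(t) = 5·t^3 + 2·t^2 - t - 5 1-mal ableiten. Durch Ableiten von der Position erhalten wir die Geschwindigkeit: v(t) = 15·t^2 + 4·t - 1. Wir haben die Geschwindigkeit v(t) = 15·t^2 + 4·t - 1. Durch Einsetzen von t = 3: v(3) = 146.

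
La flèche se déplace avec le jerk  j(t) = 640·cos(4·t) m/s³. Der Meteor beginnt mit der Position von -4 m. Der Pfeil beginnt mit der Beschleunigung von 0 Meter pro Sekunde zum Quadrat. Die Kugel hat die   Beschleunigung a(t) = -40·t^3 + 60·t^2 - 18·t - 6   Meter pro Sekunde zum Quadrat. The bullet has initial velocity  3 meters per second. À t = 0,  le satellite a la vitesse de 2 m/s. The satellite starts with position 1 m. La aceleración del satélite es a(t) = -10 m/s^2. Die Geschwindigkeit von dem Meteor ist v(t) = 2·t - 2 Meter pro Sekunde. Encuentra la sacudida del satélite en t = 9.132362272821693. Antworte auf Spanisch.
Debemos derivar nuestra ecuación de la aceleración a(t) = -10 1 vez. Tomando d/dt de a(t), encontramos j(t) = 0. Tenemos la sacudida j(t) = 0. Sustituyendo t = 9.132362272821693: j(9.132362272821693) = 0.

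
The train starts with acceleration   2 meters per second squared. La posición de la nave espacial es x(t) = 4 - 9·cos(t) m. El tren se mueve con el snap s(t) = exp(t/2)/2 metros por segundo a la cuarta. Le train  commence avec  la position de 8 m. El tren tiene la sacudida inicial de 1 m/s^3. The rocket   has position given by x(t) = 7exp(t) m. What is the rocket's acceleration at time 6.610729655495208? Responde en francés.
En partant de la position x(t) = 7·exp(t), nous prenons 2 dérivées. La dérivée de la position donne la vitesse: v(t) = 7·exp(t). La dérivée de la vitesse donne l'accélération: a(t) = 7·exp(t). Nous avons l'accélération a(t) = 7·exp(t). En substituant t = 6.610729655495208: a(6.610729655495208) = 5201.17481259129.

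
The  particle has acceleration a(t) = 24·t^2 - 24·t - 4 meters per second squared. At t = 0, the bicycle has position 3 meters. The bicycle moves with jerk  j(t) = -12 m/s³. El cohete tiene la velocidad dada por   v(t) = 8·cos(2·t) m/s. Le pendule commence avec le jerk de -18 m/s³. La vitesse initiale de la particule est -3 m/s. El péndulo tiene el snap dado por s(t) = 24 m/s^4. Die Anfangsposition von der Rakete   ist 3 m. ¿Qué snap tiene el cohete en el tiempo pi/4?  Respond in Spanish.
Para resolver esto, necesitamos tomar 3 derivadas de nuestra ecuación de la velocidad v(t) = 8·cos(2·t). Tomando d/dt de v(t), encontramos a(t) = -16·sin(2·t). Tomando d/dt de a(t), encontramos j(t) = -32·cos(2·t). La derivada de la sacudida da el snap: s(t) = 64·sin(2·t). De la ecuación del snap s(t) = 64·sin(2·t), sustituimos t = pi/4 para obtener s = 64.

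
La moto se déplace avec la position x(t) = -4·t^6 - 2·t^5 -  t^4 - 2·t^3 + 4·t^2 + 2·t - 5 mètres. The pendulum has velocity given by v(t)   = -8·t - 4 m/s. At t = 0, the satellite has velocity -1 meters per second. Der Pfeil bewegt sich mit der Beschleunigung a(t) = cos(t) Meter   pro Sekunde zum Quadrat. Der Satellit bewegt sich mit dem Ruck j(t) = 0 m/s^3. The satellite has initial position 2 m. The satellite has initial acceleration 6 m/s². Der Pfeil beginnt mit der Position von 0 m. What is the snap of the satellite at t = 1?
We must differentiate our jerk equation j(t) = 0 1 time. Taking d/dt of j(t), we find s(t) = 0. From the given snap equation s(t) = 0, we substitute t = 1 to get s = 0.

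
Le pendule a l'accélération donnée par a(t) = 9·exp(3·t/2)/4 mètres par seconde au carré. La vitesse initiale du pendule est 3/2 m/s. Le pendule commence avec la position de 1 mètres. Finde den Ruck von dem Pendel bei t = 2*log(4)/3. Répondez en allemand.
Wir müssen unsere Gleichung für die Beschleunigung a(t) = 9·exp(3·t/2)/4 1-mal ableiten. Die Ableitung von der Beschleunigung ergibt den Ruck: j(t) = 27·exp(3·t/2)/8. Wir haben den Ruck j(t) = 27·exp(3·t/2)/8. Durch Einsetzen von t = 2*log(4)/3: j(2*log(4)/3) = 27/2.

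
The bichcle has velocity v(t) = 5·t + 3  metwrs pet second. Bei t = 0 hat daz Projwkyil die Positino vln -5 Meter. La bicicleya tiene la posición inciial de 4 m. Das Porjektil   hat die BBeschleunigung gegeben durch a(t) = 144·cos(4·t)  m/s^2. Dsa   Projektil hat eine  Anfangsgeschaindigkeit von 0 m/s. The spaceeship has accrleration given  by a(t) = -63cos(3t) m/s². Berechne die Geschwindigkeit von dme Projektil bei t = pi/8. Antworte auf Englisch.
We need to integrate our acceleration equation a(t) = 144·cos(4·t) 1 time. The integral of acceleration, with v(0) = 0, gives velocity: v(t) = 36·sin(4·t). We have velocity v(t) = 36·sin(4·t). Substituting t = pi/8: v(pi/8) = 36.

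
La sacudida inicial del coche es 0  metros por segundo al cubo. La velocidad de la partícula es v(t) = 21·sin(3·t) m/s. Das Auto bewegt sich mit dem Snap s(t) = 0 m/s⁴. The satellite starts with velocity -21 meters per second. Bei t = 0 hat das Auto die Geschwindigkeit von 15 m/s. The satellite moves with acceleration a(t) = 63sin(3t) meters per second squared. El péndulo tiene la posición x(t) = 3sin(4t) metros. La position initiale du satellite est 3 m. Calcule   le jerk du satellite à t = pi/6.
En partant de l'accélération a(t) = 63·sin(3·t), nous prenons 1 dérivée. La dérivée de l'accélération donne le jerk: j(t) = 189·cos(3·t). Nous avons le jerk j(t) = 189·cos(3·t). En substituant t = pi/6: j(pi/6) = 0.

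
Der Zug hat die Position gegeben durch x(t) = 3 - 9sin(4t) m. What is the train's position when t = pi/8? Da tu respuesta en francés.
En utilisant x(t) = 3 - 9·sin(4·t) et en substituant t = pi/8, nous trouvons x = -6.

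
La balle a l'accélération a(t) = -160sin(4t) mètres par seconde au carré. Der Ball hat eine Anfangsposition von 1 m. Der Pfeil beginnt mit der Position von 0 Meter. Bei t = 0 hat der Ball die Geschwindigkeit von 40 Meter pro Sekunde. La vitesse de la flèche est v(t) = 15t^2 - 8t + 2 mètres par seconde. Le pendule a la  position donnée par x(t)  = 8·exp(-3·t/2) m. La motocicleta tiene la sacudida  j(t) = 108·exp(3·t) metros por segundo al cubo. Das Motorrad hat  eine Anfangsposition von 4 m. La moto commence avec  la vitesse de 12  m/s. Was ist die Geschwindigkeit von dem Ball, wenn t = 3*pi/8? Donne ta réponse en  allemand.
Wir müssen die Stammfunktion unserer Gleichung für die Beschleunigung a(t) = -160·sin(4·t) 1-mal finden. Die Stammfunktion von der Beschleunigung, mit v(0) = 40, ergibt die Geschwindigkeit: v(t) = 40·cos(4·t). Mit v(t) = 40·cos(4·t) und Einsetzen von t = 3*pi/8, finden wir v = 0.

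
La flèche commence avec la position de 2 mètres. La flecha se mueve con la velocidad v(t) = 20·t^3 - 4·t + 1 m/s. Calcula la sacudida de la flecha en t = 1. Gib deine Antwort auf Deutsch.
Wir müssen unsere Gleichung für die Geschwindigkeit v(t) = 20·t^3 - 4·t + 1 2-mal ableiten. Mit d/dt von v(t) finden wir a(t) = 60·t^2 - 4. Durch Ableiten von der Beschleunigung erhalten wir den Ruck: j(t) = 120·t. Aus der Gleichung für den Ruck j(t) = 120·t, setzen wir t = 1 ein und erhalten j = 120.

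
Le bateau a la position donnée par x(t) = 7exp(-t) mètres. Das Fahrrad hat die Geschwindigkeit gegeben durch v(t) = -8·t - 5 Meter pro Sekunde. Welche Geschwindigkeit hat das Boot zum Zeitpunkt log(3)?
Ausgehend von der Position x(t) = 7·exp(-t), nehmen wir 1 Ableitung. Die Ableitung von der Position ergibt die Geschwindigkeit: v(t) = -7·exp(-t). Aus der Gleichung für die Geschwindigkeit v(t) = -7·exp(-t), setzen wir t = log(3) ein und erhalten v = -7/3.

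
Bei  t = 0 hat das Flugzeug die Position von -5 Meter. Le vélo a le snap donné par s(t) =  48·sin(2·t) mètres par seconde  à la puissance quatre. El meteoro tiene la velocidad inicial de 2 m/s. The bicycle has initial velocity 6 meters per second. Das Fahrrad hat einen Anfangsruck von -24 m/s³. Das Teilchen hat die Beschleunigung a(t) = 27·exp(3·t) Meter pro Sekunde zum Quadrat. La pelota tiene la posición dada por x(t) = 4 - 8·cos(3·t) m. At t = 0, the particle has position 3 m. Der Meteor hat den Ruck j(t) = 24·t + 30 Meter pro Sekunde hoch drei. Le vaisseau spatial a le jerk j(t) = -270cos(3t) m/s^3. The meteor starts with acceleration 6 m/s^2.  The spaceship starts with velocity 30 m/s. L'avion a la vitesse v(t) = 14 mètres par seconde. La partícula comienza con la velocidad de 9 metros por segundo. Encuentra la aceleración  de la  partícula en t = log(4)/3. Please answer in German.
Wir haben die Beschleunigung a(t) = 27·exp(3·t). Durch Einsetzen von t = log(4)/3: a(log(4)/3) = 108.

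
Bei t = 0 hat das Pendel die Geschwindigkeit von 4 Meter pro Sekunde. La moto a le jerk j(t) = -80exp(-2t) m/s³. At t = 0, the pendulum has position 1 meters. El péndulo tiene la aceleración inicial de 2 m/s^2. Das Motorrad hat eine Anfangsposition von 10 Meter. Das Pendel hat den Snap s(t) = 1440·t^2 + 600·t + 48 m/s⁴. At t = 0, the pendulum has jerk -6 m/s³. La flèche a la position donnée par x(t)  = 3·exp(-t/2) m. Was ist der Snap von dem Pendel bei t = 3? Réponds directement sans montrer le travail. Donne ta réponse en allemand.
s(3) = 14808.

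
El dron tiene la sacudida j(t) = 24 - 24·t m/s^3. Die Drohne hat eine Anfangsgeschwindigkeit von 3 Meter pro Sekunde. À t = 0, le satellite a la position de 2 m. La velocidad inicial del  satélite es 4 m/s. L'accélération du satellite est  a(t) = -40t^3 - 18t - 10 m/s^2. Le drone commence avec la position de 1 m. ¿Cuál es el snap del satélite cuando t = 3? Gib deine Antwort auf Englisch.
We must differentiate our acceleration equation a(t) = -40·t^3 - 18·t - 10 2 times. Differentiating acceleration, we get jerk: j(t) = -120·t^2 - 18. The derivative of jerk gives snap: s(t) = -240·t. From the given snap equation s(t) = -240·t, we substitute t = 3 to get s = -720.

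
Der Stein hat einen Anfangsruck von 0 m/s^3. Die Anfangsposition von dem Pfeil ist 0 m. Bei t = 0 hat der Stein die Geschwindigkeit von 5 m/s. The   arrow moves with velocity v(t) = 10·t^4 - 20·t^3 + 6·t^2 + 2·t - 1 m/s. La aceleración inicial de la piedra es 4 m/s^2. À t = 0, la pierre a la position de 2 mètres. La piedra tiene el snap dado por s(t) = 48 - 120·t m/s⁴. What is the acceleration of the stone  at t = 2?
To find the answer, we compute 2 antiderivatives of s(t) = 48 - 120·t. The integral of snap, with j(0) = 0, gives jerk: j(t) = 12·t·(4 - 5·t). The antiderivative of jerk is acceleration. Using a(0) = 4, we get a(t) = -20·t^3 + 24·t^2 + 4. We have acceleration a(t) = -20·t^3 + 24·t^2 + 4. Substituting t = 2: a(2) = -60.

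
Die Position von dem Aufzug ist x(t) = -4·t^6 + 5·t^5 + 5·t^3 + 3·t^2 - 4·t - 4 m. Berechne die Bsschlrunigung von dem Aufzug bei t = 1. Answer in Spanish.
Para resolver esto, necesitamos tomar 2 derivadas de nuestra ecuación de la posición x(t) = -4·t^6 + 5·t^5 + 5·t^3 + 3·t^2 - 4·t - 4. Derivando la posición, obtenemos la velocidad: v(t) = -24·t^5 + 25·t^4 + 15·t^2 + 6·t - 4. Tomando d/dt de v(t), encontramos a(t) = -120·t^4 + 100·t^3 + 30·t + 6. Tenemos la aceleración a(t) = -120·t^4 + 100·t^3 + 30·t + 6. Sustituyendo t = 1: a(1) = 16.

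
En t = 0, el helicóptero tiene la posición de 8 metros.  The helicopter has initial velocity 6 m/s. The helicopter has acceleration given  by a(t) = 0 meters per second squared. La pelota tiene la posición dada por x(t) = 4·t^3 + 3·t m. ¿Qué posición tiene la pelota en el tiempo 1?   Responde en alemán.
Wir haben die Position x(t) = 4·t^3 + 3·t. Durch Einsetzen von t = 1: x(1) = 7.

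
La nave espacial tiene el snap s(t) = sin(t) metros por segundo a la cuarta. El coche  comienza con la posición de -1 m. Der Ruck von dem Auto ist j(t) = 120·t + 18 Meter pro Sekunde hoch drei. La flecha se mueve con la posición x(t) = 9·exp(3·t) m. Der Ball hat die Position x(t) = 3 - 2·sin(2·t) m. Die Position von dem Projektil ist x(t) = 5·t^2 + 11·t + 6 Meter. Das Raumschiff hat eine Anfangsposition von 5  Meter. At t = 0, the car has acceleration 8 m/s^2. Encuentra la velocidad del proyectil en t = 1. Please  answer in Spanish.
Debemos derivar nuestra ecuación de la posición x(t) = 5·t^2 + 11·t + 6 1 vez. Tomando d/dt de x(t), encontramos v(t) = 10·t + 11. Usando v(t) = 10·t + 11 y sustituyendo t = 1, encontramos v = 21.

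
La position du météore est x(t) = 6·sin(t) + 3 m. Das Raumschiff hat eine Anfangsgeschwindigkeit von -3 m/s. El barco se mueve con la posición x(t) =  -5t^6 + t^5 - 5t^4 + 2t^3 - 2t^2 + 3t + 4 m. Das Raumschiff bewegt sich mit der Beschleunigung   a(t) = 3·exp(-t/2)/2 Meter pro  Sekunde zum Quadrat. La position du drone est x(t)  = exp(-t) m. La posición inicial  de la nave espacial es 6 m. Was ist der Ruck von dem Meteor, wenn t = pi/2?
Um dies zu lösen, müssen wir 3 Ableitungen unserer Gleichung für die Position x(t) = 6·sin(t) + 3 nehmen. Mit d/dt von x(t) finden wir v(t) = 6·cos(t). Die Ableitung von der Geschwindigkeit ergibt die Beschleunigung: a(t) = -6·sin(t). Durch Ableiten von der Beschleunigung erhalten wir den Ruck: j(t) = -6·cos(t). Aus der Gleichung für den Ruck j(t) = -6·cos(t), setzen wir t = pi/2 ein und erhalten j = 0.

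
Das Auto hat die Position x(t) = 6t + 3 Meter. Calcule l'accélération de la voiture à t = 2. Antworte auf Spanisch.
Para resolver esto, necesitamos tomar 2 derivadas de nuestra ecuación de la posición x(t) = 6·t + 3. Tomando d/dt de x(t), encontramos v(t) = 6. Tomando d/dt de v(t), encontramos a(t) = 0. De la ecuación de la aceleración a(t) = 0, sustituimos t = 2 para obtener a = 0.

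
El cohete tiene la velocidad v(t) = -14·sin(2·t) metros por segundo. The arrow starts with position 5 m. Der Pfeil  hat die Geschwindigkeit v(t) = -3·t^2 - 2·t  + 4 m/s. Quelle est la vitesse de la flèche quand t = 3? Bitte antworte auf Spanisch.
Usando v(t) = -3·t^2 - 2·t + 4 y sustituyendo t = 3, encontramos v = -29.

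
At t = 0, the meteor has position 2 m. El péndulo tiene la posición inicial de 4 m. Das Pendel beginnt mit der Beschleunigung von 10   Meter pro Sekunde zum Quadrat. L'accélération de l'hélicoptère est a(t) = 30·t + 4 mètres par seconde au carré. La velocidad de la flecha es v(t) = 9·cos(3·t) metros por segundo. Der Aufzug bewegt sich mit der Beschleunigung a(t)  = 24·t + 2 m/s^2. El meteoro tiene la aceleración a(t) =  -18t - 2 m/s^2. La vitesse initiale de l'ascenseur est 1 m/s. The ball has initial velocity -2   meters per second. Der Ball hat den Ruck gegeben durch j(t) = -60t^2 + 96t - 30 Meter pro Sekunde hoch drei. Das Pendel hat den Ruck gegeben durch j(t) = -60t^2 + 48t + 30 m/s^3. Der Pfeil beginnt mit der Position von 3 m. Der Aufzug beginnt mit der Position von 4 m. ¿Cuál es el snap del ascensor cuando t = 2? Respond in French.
Pour résoudre ceci, nous devons prendre 2 dérivées de notre équation de l'accélération a(t) = 24·t + 2. En dérivant l'accélération, nous obtenons le jerk: j(t) = 24. En prenant d/dt de j(t), nous trouvons s(t) = 0. Nous avons le snap s(t) = 0. En substituant t = 2: s(2) = 0.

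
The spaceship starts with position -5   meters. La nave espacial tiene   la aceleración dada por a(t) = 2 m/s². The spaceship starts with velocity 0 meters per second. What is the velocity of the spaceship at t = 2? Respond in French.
Nous devons trouver l'intégrale de notre équation de l'accélération a(t) = 2 1 fois. La primitive de l'accélération est la vitesse. En utilisant v(0) = 0, nous obtenons v(t) = 2·t. De l'équation de la vitesse v(t) = 2·t, nous substituons t = 2 pour obtenir v = 4.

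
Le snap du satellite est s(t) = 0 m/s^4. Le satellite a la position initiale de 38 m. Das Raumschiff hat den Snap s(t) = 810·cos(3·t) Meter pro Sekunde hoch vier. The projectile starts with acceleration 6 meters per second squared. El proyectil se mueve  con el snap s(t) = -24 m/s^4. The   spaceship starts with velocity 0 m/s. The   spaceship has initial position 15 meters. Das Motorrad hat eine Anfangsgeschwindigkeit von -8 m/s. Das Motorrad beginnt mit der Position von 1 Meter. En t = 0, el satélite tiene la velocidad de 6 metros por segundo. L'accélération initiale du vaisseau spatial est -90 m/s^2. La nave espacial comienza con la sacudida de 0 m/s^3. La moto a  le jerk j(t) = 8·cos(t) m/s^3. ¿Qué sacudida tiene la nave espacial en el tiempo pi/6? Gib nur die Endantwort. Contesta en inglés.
The jerk at t = pi/6 is j = 270.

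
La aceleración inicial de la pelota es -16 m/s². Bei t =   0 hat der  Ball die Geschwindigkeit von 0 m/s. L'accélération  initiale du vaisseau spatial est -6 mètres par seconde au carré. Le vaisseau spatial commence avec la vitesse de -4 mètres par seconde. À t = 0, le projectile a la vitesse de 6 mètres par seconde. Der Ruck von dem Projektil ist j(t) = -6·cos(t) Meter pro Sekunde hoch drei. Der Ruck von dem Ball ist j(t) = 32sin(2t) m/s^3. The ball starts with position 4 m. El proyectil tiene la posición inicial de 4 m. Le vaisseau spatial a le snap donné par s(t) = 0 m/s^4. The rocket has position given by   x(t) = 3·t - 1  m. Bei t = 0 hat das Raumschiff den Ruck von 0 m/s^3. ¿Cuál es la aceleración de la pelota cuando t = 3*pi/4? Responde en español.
Partiendo de la sacudida j(t) = 32·sin(2·t), tomamos 1 integral. Tomando ∫j(t)dt y aplicando a(0) = -16, encontramos a(t) = -16·cos(2·t). Tenemos la aceleración a(t) = -16·cos(2·t). Sustituyendo t = 3*pi/4: a(3*pi/4) = 0.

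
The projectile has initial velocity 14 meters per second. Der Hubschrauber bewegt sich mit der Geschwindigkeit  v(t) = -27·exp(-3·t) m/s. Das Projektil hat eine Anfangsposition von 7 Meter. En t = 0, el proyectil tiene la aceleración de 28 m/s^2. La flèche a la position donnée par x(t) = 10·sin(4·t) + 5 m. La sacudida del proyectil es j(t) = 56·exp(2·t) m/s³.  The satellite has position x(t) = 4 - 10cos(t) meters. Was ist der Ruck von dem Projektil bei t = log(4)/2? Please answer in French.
En utilisant j(t) = 56·exp(2·t) et en substituant t = log(4)/2, nous trouvons j = 224.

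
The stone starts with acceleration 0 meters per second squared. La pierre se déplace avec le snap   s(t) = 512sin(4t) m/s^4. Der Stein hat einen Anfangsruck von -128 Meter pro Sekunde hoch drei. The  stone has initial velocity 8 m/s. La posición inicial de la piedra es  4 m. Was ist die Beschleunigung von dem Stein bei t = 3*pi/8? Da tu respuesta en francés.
Pour résoudre ceci, nous devons prendre 2 primitives de notre équation du snap s(t) = 512·sin(4·t). En prenant ∫s(t)dt et en appliquant j(0) = -128, nous trouvons j(t) = -128·cos(4·t). La primitive du jerk est l'accélération. En utilisant a(0) = 0, nous obtenons a(t) = -32·sin(4·t). Nous avons l'accélération a(t) = -32·sin(4·t). En substituant t = 3*pi/8: a(3*pi/8) = 32.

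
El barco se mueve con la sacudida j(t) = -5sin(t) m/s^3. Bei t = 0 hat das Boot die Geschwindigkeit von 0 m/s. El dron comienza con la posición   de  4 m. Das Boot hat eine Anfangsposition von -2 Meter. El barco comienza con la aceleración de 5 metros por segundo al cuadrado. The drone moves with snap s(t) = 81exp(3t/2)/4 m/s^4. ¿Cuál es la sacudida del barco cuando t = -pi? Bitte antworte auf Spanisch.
Usando j(t) = -5·sin(t) y sustituyendo t = -pi, encontramos j = 0.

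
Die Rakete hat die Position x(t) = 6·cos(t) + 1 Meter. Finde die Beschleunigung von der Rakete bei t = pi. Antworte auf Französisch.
Pour résoudre ceci, nous devons prendre 2 dérivées de notre équation de la position x(t) = 6·cos(t) + 1. En prenant d/dt de x(t), nous trouvons v(t) = -6·sin(t). En dérivant la vitesse, nous obtenons l'accélération: a(t) = -6·cos(t). Nous avons l'accélération a(t) = -6·cos(t). En substituant t = pi: a(pi) = 6.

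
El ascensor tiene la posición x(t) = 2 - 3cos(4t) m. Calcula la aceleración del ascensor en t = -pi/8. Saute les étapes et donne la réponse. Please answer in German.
Die Antwort ist 0.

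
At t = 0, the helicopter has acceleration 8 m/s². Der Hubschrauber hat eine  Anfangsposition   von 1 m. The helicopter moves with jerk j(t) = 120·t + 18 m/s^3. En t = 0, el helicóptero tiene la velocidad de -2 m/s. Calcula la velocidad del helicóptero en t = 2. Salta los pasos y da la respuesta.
La respuesta es 210.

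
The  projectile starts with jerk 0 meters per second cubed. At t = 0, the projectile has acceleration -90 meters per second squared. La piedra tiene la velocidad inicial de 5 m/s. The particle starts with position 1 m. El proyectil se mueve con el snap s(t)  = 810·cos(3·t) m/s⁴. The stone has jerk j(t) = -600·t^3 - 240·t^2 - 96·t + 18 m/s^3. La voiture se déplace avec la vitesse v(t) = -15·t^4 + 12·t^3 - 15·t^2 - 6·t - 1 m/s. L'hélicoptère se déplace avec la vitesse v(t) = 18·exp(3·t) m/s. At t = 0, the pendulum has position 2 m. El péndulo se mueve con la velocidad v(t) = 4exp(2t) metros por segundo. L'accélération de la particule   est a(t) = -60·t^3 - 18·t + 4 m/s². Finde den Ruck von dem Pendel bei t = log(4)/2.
Wir müssen unsere Gleichung für die Geschwindigkeit v(t) = 4·exp(2·t) 2-mal ableiten. Durch Ableiten von der Geschwindigkeit erhalten wir die Beschleunigung: a(t) = 8·exp(2·t). Durch Ableiten von der Beschleunigung erhalten wir den Ruck: j(t) = 16·exp(2·t). Wir haben den Ruck j(t) = 16·exp(2·t). Durch Einsetzen von t = log(4)/2: j(log(4)/2) = 64.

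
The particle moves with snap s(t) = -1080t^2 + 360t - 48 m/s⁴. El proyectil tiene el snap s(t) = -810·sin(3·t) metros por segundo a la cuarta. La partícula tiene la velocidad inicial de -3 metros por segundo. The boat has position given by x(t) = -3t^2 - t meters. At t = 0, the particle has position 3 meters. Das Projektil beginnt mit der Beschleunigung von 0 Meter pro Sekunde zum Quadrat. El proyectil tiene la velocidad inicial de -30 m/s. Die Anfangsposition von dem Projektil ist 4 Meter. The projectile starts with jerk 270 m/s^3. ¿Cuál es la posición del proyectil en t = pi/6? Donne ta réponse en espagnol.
Debemos encontrar la antiderivada de nuestra ecuación del snap s(t) = -810·sin(3·t) 4 veces. La antiderivada del snap es la sacudida. Usando j(0) = 270, obtenemos j(t) = 270·cos(3·t). La integral de la sacudida, con a(0) = 0, da la aceleración: a(t) = 90·sin(3·t). Tomando ∫a(t)dt y aplicando v(0) = -30, encontramos v(t) = -30·cos(3·t). Integrando la velocidad y usando la condición inicial x(0) = 4, obtenemos x(t) = 4 - 10·sin(3·t). Tenemos la posición x(t) = 4 - 10·sin(3·t). Sustituyendo t = pi/6: x(pi/6) = -6.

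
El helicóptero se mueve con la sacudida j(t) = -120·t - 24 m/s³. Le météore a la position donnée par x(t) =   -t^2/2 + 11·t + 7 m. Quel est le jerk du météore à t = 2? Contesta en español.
Para resolver esto, necesitamos tomar 3 derivadas de nuestra ecuación de la posición x(t) = -t^2/2 + 11·t + 7. Tomando d/dt de x(t), encontramos v(t) = 11 - t. Derivando la velocidad, obtenemos la aceleración: a(t) = -1. Derivando la aceleración, obtenemos la sacudida: j(t) = 0. Usando j(t) = 0 y sustituyendo t = 2, encontramos j = 0.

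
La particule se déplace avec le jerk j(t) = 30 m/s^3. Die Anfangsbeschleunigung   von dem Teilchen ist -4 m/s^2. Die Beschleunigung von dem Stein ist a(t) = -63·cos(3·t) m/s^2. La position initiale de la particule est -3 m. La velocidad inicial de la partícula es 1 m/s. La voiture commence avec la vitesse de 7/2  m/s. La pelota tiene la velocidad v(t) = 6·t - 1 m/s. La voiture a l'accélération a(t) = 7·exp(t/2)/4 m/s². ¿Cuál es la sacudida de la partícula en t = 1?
Tenemos la sacudida j(t) = 30. Sustituyendo t = 1: j(1) = 30.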